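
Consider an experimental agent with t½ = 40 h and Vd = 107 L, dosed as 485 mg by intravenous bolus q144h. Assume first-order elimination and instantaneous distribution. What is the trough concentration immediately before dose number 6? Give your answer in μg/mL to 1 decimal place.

f = (1/2)^(τ/t½) = (1/2)^(144/40) ≈ 0.0825.
C₀ = D/Vd = 485/107 ≈ 4.533 μg/mL.
Before the 6th dose, 5 doses have been given. Superposition: Cmin = C₀·(f + f² + … + f^5).
≈ 4.533 × (0.0825 + 0.0068 + 0.0006 + 0.0000 + 0.0000) ≈ 4.533 × 0.0899 ≈ 0.408 μg/mL.

0.4 μg/mL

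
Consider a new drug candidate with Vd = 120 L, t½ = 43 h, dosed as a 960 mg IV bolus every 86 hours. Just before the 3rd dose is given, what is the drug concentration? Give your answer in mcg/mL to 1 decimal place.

2.5 mcg/mL

f = (1/2)^(τ/t½) = (1/2)^(86/43) ≈ 0.2500.
C₀ = D/Vd = 960/120 ≈ 8.000 mcg/mL.
Before the 3rd dose, 2 doses have been given. Superposition: Cmin = C₀·(f + f²).
≈ 8.000 × (0.2500 + 0.0625) ≈ 8.000 × 0.3125 ≈ 2.500 mcg/mL.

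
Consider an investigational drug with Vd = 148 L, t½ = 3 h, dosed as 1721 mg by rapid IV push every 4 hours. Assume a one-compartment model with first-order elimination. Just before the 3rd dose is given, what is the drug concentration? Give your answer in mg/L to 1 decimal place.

6.4 mg/L

f = (1/2)^(τ/t½) = (1/2)^(4/3) ≈ 0.3969.
C₀ = D/Vd = 1721/148 ≈ 11.628 mg/L.
Before the 3rd dose, 2 doses have been given. Superposition: Cmin = C₀·(f + f²).
≈ 11.628 × (0.3969 + 0.1575) ≈ 11.628 × 0.5544 ≈ 6.447 mg/L.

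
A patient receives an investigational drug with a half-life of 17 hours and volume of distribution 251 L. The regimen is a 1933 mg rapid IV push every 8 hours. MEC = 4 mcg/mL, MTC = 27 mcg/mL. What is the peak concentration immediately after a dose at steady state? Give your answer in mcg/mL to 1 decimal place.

τ/t½ = 8/17 ≈ 0.47059, so fraction remaining f = (1/2)^(8/17) ≈ 0.7217.
At steady state, accumulation factor R = 1/(1 − e^(−kτ)) ≈ 3.5932.
Each bolus raises the concentration by D/Vd = 1933/251 ≈ 7.701 mcg/mL.
Steady-state peak Cmax,ss = C₀·R ≈ 7.701 × 3.5932 ≈ 27.671 mcg/mL.
Peak 27.7 mcg/mL vs MTC 27 mcg/mL: exceeds toxic threshold.

27.7 mcg/mL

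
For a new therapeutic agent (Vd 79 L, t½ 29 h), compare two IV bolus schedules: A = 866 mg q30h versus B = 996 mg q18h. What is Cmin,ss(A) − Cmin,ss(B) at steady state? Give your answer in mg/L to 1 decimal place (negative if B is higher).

-13.0 mg/L

Regimen A: f = (1/2)^(30/29) ≈ 0.4882; Cmin,ss = (866/79)·f/(1−f) ≈ 10.457 mg/L.
Regimen B: f = (1/2)^(18/29) ≈ 0.6504; Cmin,ss = (996/79)·f/(1−f) ≈ 23.455 mg/L.
Difference ≈ 10.457 − 23.455 ≈ -12.998 mg/L.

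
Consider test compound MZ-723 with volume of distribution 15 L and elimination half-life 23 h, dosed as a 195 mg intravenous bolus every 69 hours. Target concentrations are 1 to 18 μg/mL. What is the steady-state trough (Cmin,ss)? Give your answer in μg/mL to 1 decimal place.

1.9 μg/mL

The dosing interval is 3 half-lives, so f = 2^(−3) = 0.125.
At steady state, R = 1/(1 − 0.125) = 8/7.
Single-dose peak C₀ = D/Vd = 195/15 = 13 μg/mL.
Steady-state peak Cmax,ss = C₀·R = 13 × 8/7 ≈ 14.857 μg/mL.
Steady-state trough Cmin,ss = Cmax,ss·f ≈ 14.857 × 0.125 ≈ 1.857 μg/mL.
Trough 1.9 μg/mL vs MEC 1 μg/mL: adequate.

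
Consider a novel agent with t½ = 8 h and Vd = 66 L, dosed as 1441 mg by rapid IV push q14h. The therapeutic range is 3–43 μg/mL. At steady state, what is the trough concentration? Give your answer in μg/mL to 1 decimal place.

k = ln2/t½ = ln2/8 ≈ 0.086643 h⁻¹; fraction remaining f = e^(−kτ) = e^(−0.086643×14) ≈ 0.2973.
Accumulation ratio R = 1/(1 − f) ≈ 1/0.7027 ≈ 1.4231.
Single-dose peak C₀ = D/Vd = 1441/66 ≈ 21.833 μg/mL.
Steady-state peak Cmax,ss = C₀·R ≈ 21.833 × 1.4231 ≈ 31.071 μg/mL.
Steady-state trough Cmin,ss = Cmax,ss·f ≈ 31.071 × 0.2973 ≈ 9.237 μg/mL.
Trough 9.2 μg/mL vs MEC 3 μg/mL: adequate.

9.2 μg/mL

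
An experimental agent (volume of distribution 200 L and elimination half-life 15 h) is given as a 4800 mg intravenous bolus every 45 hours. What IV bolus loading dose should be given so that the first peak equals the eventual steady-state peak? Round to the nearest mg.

f = (1/2)^(45/15) ≈ 0.125000; accumulation ratio R = 1/(1−f) ≈ 1.14286.
Loading dose to hit Cmax,ss on first dose: D_load = D_maint·R ≈ 4800 × 1.14286 ≈ 5485.73 mg.

5486 mg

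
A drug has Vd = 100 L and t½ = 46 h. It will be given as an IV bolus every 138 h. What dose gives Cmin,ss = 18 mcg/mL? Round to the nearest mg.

12600 mg

τ/t½ = 138/46 ≈ 3, so f = (1/2)^(138/46) ≈ 0.125000.
Cmin,ss = (D/Vd)·f/(1−f), so D = Cmin,ss·Vd·(1−f)/f.
D = 18 × 100 × (1−f)/f ≈ 18 × 100 × 7.00000 ≈ 12600.00 mg.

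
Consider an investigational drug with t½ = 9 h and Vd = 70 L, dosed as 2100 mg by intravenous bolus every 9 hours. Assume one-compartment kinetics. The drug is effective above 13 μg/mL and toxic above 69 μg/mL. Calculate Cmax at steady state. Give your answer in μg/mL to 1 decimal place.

60.0 μg/mL

τ = 9 h = 1 half-life, so f = (1/2)^1 = 0.5.
At steady state, R = 1/(1 − 0.5) = 2/1.
Single-dose peak C₀ = D/Vd = 2100/70 = 30 μg/mL.
Steady-state peak Cmax,ss = C₀·R = 30 × 2/1 ≈ 60.000 μg/mL.
Peak 60.0 μg/mL vs MTC 69 μg/mL: below toxic threshold.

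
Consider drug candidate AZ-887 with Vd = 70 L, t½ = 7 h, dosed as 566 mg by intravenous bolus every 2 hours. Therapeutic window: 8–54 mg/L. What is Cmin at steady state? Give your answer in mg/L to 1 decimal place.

36.9 mg/L

τ/t½ = 2/7 ≈ 0.28571, so fraction remaining f = (1/2)^(2/7) ≈ 0.8203.
At steady state, accumulation factor R = 1/(1 − e^(−kτ)) ≈ 5.5648.
Single-dose peak C₀ = D/Vd = 566/70 ≈ 8.086 mg/L.
Cmax,ss = C₀/(1 − f) ≈ 8.086/0.1797 ≈ 44.997 mg/L.
Steady-state trough Cmin,ss = Cmax,ss·f ≈ 44.997 × 0.8203 ≈ 36.911 mg/L.
Trough 36.9 mg/L vs MEC 8 mg/L: adequate.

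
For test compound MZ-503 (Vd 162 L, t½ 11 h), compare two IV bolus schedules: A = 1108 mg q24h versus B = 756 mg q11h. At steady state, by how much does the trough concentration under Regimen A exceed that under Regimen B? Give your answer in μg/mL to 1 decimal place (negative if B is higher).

Regimen A: f = (1/2)^(24/11) ≈ 0.2204; Cmin,ss = (1108/162)·f/(1−f) ≈ 1.934 μg/mL.
Regimen B: f = (1/2)^(11/11) ≈ 0.5000; Cmin,ss = (756/162)·f/(1−f) ≈ 4.667 μg/mL.
Difference ≈ 1.934 − 4.667 ≈ -2.733 μg/mL.

-2.7 μg/mL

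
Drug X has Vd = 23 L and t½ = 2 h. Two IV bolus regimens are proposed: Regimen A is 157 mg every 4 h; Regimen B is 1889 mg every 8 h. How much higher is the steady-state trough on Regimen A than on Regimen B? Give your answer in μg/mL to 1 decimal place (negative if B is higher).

-3.2 μg/mL

Regimen A: f = (1/2)^(4/2) ≈ 0.2500; Cmin,ss = (157/23)·f/(1−f) ≈ 2.275 μg/mL.
Regimen B: f = (1/2)^(8/2) ≈ 0.0625; Cmin,ss = (1889/23)·f/(1−f) ≈ 5.475 μg/mL.
Difference ≈ 2.275 − 5.475 ≈ -3.200 μg/mL.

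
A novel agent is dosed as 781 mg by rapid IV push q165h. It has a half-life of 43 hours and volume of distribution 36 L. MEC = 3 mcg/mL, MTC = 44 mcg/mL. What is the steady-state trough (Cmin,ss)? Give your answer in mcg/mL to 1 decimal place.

1.6 mcg/mL

Over one 165-h interval, 165/43 ≈ 3.8372 half-lives elapse, leaving f ≈ 0.0700 of each dose.
At steady state, accumulation factor R = 1/(1 − e^(−kτ)) ≈ 1.0753.
Each bolus raises the concentration by D/Vd = 781/36 ≈ 21.694 mcg/mL.
Cmax,ss = C₀/(1 − f) ≈ 21.694/0.9300 ≈ 23.327 mcg/mL.
Steady-state trough Cmin,ss = Cmax,ss·f ≈ 23.327 × 0.0700 ≈ 1.633 mcg/mL.
Trough 1.6 mcg/mL vs MEC 3 mcg/mL: subtherapeutic.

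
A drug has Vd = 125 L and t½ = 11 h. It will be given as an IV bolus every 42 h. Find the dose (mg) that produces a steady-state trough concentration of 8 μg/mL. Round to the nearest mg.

τ/t½ = 42/11 ≈ 3.8182, so f = (1/2)^(42/11) ≈ 0.070895.
Cmin,ss = (D/Vd)·f/(1−f), so D = Cmin,ss·Vd·(1−f)/f.
D = 8 × 125 × (1−f)/f ≈ 8 × 125 × 13.10537 ≈ 13105.37 mg.

13105 mg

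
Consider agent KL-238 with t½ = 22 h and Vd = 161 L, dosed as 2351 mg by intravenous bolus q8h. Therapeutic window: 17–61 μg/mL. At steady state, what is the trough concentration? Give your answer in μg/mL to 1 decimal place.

k = ln2/t½ = ln2/22 ≈ 0.031507 h⁻¹; fraction remaining f = e^(−kτ) = e^(−0.031507×8) ≈ 0.7772.
Accumulation ratio R = 1/(1 − f) ≈ 1/0.2228 ≈ 4.4883.
Each bolus raises the concentration by D/Vd = 2351/161 ≈ 14.602 μg/mL.
Cmax,ss = C₀/(1 − f) ≈ 14.602/0.2228 ≈ 65.539 μg/mL.
Steady-state trough Cmin,ss = Cmax,ss·f ≈ 65.539 × 0.7772 ≈ 50.937 μg/mL.
Trough 50.9 μg/mL vs MEC 17 μg/mL: adequate.

50.9 μg/mL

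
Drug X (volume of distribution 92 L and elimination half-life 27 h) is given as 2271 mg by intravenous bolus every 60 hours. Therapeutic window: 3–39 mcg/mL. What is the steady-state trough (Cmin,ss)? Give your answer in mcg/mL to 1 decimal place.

6.7 mcg/mL

k = ln2/t½ = ln2/27 ≈ 0.025672 h⁻¹; fraction remaining f = e^(−kτ) = e^(−0.025672×60) ≈ 0.2143.
Each bolus raises the concentration by D/Vd = 2271/92 ≈ 24.685 mcg/mL.
Steady-state trough Cmin,ss = C₀·f/(1−f) ≈ 24.685 × 0.2143/0.7857 ≈ 6.733 mcg/mL.
Trough 6.7 mcg/mL vs MEC 3 mcg/mL: adequate.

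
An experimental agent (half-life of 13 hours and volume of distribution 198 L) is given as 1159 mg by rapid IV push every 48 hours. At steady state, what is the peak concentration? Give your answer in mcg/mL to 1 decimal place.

6.3 mcg/mL

k = ln2/t½ = ln2/13 ≈ 0.053319 h⁻¹; fraction remaining f = e^(−kτ) = e^(−0.053319×48) ≈ 0.0774.
At steady state, accumulation factor R = 1/(1 − e^(−kτ)) ≈ 1.0839.
Each bolus raises the concentration by D/Vd = 1159/198 ≈ 5.854 mcg/mL.
Steady-state peak Cmax,ss = C₀·R ≈ 5.854 × 1.0839 ≈ 6.345 mcg/mL.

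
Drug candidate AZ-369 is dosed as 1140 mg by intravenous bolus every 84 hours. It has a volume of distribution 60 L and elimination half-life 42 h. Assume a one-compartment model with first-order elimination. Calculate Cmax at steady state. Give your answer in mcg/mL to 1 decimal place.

25.3 mcg/mL

The dosing interval is 2 half-lives, so f = 2^(−2) = 0.25.
At steady state, R = 1/(1 − 0.25) = 4/3.
Single-dose peak C₀ = D/Vd = 1140/60 = 19 mcg/mL.
Steady-state peak Cmax,ss = C₀·R = 19 × 4/3 ≈ 25.333 mcg/mL.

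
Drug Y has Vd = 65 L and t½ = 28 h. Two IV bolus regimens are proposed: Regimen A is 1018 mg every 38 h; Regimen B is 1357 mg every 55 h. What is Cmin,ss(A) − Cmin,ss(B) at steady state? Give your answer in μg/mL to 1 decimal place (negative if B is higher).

2.8 μg/mL

Regimen A: f = (1/2)^(38/28) ≈ 0.3904; Cmin,ss = (1018/65)·f/(1−f) ≈ 10.030 μg/mL.
Regimen B: f = (1/2)^(55/28) ≈ 0.2563; Cmin,ss = (1357/65)·f/(1−f) ≈ 7.195 μg/mL.
Difference ≈ 10.030 − 7.195 ≈ 2.835 μg/mL.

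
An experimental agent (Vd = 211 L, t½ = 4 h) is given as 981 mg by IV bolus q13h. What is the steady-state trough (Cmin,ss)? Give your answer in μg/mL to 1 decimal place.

k = ln2/t½ = ln2/4 ≈ 0.173287 h⁻¹; fraction remaining f = e^(−kτ) = e^(−0.173287×13) ≈ 0.1051.
Single-dose peak C₀ = D/Vd = 981/211 ≈ 4.649 μg/mL.
Steady-state trough Cmin,ss = C₀·f/(1−f) ≈ 4.649 × 0.1051/0.8949 ≈ 0.546 μg/mL.

0.5 μg/mL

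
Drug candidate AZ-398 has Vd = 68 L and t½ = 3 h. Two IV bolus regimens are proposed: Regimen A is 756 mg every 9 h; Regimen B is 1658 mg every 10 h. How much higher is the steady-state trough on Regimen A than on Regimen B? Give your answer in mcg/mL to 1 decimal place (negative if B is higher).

Regimen A: f = (1/2)^(9/3) ≈ 0.1250; Cmin,ss = (756/68)·f/(1−f) ≈ 1.588 mcg/mL.
Regimen B: f = (1/2)^(10/3) ≈ 0.0992; Cmin,ss = (1658/68)·f/(1−f) ≈ 2.685 mcg/mL.
Difference ≈ 1.588 − 2.685 ≈ -1.097 mcg/mL.

-1.1 mcg/mL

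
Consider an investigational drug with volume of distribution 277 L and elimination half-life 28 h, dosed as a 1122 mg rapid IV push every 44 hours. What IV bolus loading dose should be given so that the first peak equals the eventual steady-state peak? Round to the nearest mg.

1691 mg

f = (1/2)^(44/28) ≈ 0.336475; accumulation ratio R = 1/(1−f) ≈ 1.50710.
Loading dose to hit Cmax,ss on first dose: D_load = D_maint·R ≈ 1122 × 1.50710 ≈ 1690.97 mg.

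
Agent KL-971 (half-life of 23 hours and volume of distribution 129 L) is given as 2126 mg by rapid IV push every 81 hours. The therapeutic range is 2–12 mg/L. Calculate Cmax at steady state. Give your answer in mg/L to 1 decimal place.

Over one 81-h interval, 81/23 ≈ 3.5217 half-lives elapse, leaving f ≈ 0.0871 of each dose.
At steady state, accumulation factor R = 1/(1 − e^(−kτ)) ≈ 1.0954.
Each bolus raises the concentration by D/Vd = 2126/129 ≈ 16.481 mg/L.
Steady-state peak Cmax,ss = C₀·R ≈ 16.481 × 1.0954 ≈ 18.053 mg/L.
Peak 18.1 mg/L vs MTC 12 mg/L: exceeds toxic threshold.

18.1 mg/L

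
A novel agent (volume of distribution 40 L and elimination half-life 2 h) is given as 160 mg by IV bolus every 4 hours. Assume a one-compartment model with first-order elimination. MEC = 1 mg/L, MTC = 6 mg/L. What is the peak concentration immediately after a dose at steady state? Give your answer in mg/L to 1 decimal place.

τ = 4 h = 2 half-lives, so f = (1/2)^2 = 0.25.
At steady state, R = 1/(1 − 0.25) = 4/3.
Single-dose peak C₀ = D/Vd = 160/40 = 4 mg/L.
Steady-state peak Cmax,ss = C₀·R = 4 × 4/3 ≈ 5.333 mg/L.
Peak 5.3 mg/L vs MTC 6 mg/L: below toxic threshold.

5.3 mg/L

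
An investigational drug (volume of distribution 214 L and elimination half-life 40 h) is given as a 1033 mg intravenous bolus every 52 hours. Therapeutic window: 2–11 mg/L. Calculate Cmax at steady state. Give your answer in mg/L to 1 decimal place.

k = ln2/t½ = ln2/40 ≈ 0.017329 h⁻¹; fraction remaining f = e^(−kτ) = e^(−0.017329×52) ≈ 0.4061.
Accumulation ratio R = 1/(1 − f) ≈ 1/0.5939 ≈ 1.6838.
Single-dose peak C₀ = D/Vd = 1033/214 ≈ 4.827 mg/L.
Steady-state peak Cmax,ss = C₀·R ≈ 4.827 × 1.6838 ≈ 8.128 mg/L.
Peak 8.1 mg/L vs MTC 11 mg/L: below toxic threshold.

8.1 mg/L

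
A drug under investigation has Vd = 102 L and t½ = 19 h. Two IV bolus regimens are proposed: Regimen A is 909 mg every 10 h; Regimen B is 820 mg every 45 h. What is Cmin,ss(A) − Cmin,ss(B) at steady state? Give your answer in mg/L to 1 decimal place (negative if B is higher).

18.3 mg/L

Regimen A: f = (1/2)^(10/19) ≈ 0.6943; Cmin,ss = (909/102)·f/(1−f) ≈ 20.240 mg/L.
Regimen B: f = (1/2)^(45/19) ≈ 0.1937; Cmin,ss = (820/102)·f/(1−f) ≈ 1.931 mg/L.
Difference ≈ 20.240 − 1.931 ≈ 18.309 mg/L.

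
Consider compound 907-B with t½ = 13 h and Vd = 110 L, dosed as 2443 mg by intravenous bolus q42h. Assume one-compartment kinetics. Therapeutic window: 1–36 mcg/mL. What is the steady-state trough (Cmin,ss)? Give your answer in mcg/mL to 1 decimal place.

2.6 mcg/mL

τ/t½ = 42/13 ≈ 3.2308, so fraction remaining f = (1/2)^(42/13) ≈ 0.1065.
At steady state, accumulation factor R = 1/(1 − e^(−kτ)) ≈ 1.1192.
Single-dose peak C₀ = D/Vd = 2443/110 ≈ 22.209 mcg/mL.
Steady-state peak Cmax,ss = C₀·R ≈ 22.209 × 1.1192 ≈ 24.856 mcg/mL.
Steady-state trough Cmin,ss = Cmax,ss·f ≈ 24.856 × 0.1065 ≈ 2.647 mcg/mL.
Trough 2.6 mcg/mL vs MEC 1 mcg/mL: adequate.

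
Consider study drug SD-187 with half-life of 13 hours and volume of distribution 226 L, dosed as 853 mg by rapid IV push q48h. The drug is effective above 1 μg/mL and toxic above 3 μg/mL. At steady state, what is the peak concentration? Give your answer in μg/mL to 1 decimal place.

k = ln2/t½ = ln2/13 ≈ 0.053319 h⁻¹; fraction remaining f = e^(−kτ) = e^(−0.053319×48) ≈ 0.0774.
Accumulation ratio R = 1/(1 − f) ≈ 1/0.9226 ≈ 1.0839.
Single-dose peak C₀ = D/Vd = 853/226 ≈ 3.774 μg/mL.
Cmax,ss = C₀/(1 − f) ≈ 3.774/0.9226 ≈ 4.091 μg/mL.
Peak 4.1 μg/mL vs MTC 3 μg/mL: exceeds toxic threshold.

4.1 μg/mL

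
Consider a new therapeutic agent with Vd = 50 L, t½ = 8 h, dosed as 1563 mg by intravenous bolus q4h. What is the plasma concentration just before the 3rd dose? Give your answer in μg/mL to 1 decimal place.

37.7 μg/mL

f = (1/2)^(τ/t½) = (1/2)^(4/8) ≈ 0.7071.
C₀ = D/Vd = 1563/50 ≈ 31.260 μg/mL.
Before the 3rd dose, 2 doses have been given. Superposition: Cmin = C₀·(f + f²).
≈ 31.260 × (0.7071 + 0.5000) ≈ 31.260 × 1.2071 ≈ 37.734 μg/mL.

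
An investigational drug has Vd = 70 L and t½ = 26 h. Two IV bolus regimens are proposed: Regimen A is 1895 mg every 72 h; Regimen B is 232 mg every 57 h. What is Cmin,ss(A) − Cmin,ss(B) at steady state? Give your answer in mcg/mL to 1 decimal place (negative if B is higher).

3.7 mcg/mL

Regimen A: f = (1/2)^(72/26) ≈ 0.1467; Cmin,ss = (1895/70)·f/(1−f) ≈ 4.654 mcg/mL.
Regimen B: f = (1/2)^(57/26) ≈ 0.2188; Cmin,ss = (232/70)·f/(1−f) ≈ 0.928 mcg/mL.
Difference ≈ 4.654 − 0.928 ≈ 3.726 mcg/mL.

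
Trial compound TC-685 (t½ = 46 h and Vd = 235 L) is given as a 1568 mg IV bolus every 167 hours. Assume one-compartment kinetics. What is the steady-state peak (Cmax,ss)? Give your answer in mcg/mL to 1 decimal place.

τ/t½ = 167/46 ≈ 3.6304, so fraction remaining f = (1/2)^(167/46) ≈ 0.0807.
At steady state, accumulation factor R = 1/(1 − e^(−kτ)) ≈ 1.0878.
Each bolus raises the concentration by D/Vd = 1568/235 ≈ 6.672 mcg/mL.
Cmax,ss = C₀/(1 − f) ≈ 6.672/0.9193 ≈ 7.258 mcg/mL.

7.3 mcg/mL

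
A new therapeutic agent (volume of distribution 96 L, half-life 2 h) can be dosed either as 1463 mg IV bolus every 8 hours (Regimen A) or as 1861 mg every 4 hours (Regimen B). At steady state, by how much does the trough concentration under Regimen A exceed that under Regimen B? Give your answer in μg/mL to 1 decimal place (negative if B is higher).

Regimen A: f = (1/2)^(8/2) ≈ 0.0625; Cmin,ss = (1463/96)·f/(1−f) ≈ 1.016 μg/mL.
Regimen B: f = (1/2)^(4/2) ≈ 0.2500; Cmin,ss = (1861/96)·f/(1−f) ≈ 6.462 μg/mL.
Difference ≈ 1.016 − 6.462 ≈ -5.446 μg/mL.

-5.4 μg/mL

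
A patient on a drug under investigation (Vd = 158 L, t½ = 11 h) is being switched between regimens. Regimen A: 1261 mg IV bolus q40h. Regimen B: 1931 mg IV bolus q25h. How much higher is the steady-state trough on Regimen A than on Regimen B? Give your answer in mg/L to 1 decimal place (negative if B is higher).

-2.5 mg/L

Regimen A: f = (1/2)^(40/11) ≈ 0.0804; Cmin,ss = (1261/158)·f/(1−f) ≈ 0.698 mg/L.
Regimen B: f = (1/2)^(25/11) ≈ 0.2069; Cmin,ss = (1931/158)·f/(1−f) ≈ 3.188 mg/L.
Difference ≈ 0.698 − 3.188 ≈ -2.490 mg/L.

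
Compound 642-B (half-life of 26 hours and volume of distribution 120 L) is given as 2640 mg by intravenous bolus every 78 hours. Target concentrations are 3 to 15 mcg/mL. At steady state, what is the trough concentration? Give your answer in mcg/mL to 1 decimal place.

3.1 mcg/mL

τ = 78 h = 3 half-lives, so f = (1/2)^3 = 0.125.
Accumulation ratio R = 1/(1 − f) = 1/0.875 = 8/7.
Single-dose peak C₀ = D/Vd = 2640/120 = 22 mcg/mL.
Steady-state peak Cmax,ss = C₀·R = 22 × 8/7 ≈ 25.143 mcg/mL.
Steady-state trough Cmin,ss = Cmax,ss·f ≈ 25.143 × 0.125 ≈ 3.143 mcg/mL.
Trough 3.1 mcg/mL vs MEC 3 mcg/mL: adequate.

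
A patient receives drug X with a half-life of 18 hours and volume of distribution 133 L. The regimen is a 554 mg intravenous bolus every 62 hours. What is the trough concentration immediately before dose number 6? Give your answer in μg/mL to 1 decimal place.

0.4 μg/mL

f = (1/2)^(τ/t½) = (1/2)^(62/18) ≈ 0.0919.
C₀ = D/Vd = 554/133 ≈ 4.165 μg/mL.
Before the 6th dose, 5 doses have been given. Superposition: Cmin = C₀·(f + f² + … + f^5).
≈ 4.165 × (0.0919 + 0.0084 + 0.0008 + 0.0001 + 0.0000) ≈ 4.165 × 0.1012 ≈ 0.421 μg/mL.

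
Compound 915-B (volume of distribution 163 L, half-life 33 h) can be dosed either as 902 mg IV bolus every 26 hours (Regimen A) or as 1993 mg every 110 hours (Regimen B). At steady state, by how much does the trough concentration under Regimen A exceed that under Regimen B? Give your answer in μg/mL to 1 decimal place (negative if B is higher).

6.3 μg/mL

Regimen A: f = (1/2)^(26/33) ≈ 0.5792; Cmin,ss = (902/163)·f/(1−f) ≈ 7.617 μg/mL.
Regimen B: f = (1/2)^(110/33) ≈ 0.0992; Cmin,ss = (1993/163)·f/(1−f) ≈ 1.346 μg/mL.
Difference ≈ 7.617 − 1.346 ≈ 6.271 μg/mL.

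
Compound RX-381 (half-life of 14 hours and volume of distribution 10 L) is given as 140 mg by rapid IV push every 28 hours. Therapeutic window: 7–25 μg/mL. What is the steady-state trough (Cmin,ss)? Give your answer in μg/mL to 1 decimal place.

τ = 28 h = 2 half-lives, so f = (1/2)^2 = 0.25.
Accumulation ratio R = 1/(1 − f) = 1/0.75 = 4/3.
Single-dose peak C₀ = D/Vd = 140/10 = 14 μg/mL.
Steady-state peak Cmax,ss = C₀·R = 14 × 4/3 ≈ 18.667 μg/mL.
Steady-state trough Cmin,ss = Cmax,ss·f ≈ 18.667 × 0.25 ≈ 4.667 μg/mL.
Trough 4.7 μg/mL vs MEC 7 μg/mL: subtherapeutic.

4.7 μg/mL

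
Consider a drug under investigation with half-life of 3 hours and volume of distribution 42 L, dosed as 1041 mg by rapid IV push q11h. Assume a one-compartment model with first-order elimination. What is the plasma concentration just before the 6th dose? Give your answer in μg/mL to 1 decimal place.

f = (1/2)^(τ/t½) = (1/2)^(11/3) ≈ 0.0787.
C₀ = D/Vd = 1041/42 ≈ 24.786 μg/mL.
Before the 6th dose, 5 doses have been given. Superposition: Cmin = C₀·(f + f² + … + f^5).
≈ 24.786 × (0.0787 + 0.0062 + 0.0005 + 0.0000 + 0.0000) ≈ 24.786 × 0.0854 ≈ 2.117 μg/mL.

2.1 μg/mL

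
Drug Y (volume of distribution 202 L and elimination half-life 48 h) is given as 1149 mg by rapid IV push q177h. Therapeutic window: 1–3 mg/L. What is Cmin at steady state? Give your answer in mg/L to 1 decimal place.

0.5 mg/L

τ/t½ = 177/48 ≈ 3.6875, so fraction remaining f = (1/2)^(177/48) ≈ 0.0776.
Each bolus raises the concentration by D/Vd = 1149/202 ≈ 5.688 mg/L.
Steady-state trough Cmin,ss = C₀·f/(1−f) ≈ 5.688 × 0.0776/0.9224 ≈ 0.479 mg/L.
Trough 0.5 mg/L vs MEC 1 mg/L: subtherapeutic.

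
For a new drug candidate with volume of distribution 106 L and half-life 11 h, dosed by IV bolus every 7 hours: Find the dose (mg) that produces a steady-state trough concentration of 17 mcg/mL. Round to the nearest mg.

τ/t½ = 7/11 ≈ 0.63636, so f = (1/2)^(7/11) ≈ 0.643332.
Cmin,ss = (D/Vd)·f/(1−f), so D = Cmin,ss·Vd·(1−f)/f.
D = 17 × 106 × (1−f)/f ≈ 17 × 106 × 0.55441 ≈ 999.05 mg.

999 mg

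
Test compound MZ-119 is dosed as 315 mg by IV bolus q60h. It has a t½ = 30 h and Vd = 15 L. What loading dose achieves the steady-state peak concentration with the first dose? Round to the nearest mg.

f = (1/2)^(60/30) ≈ 0.250000; accumulation ratio R = 1/(1−f) ≈ 1.33333.
Loading dose to hit Cmax,ss on first dose: D_load = D_maint·R ≈ 315 × 1.33333 ≈ 420.00 mg.

420 mg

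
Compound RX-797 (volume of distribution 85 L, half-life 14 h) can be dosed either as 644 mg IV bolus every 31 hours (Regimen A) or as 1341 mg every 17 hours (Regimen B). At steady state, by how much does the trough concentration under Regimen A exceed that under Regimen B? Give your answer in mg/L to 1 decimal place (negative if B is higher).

-9.9 mg/L

Regimen A: f = (1/2)^(31/14) ≈ 0.2155; Cmin,ss = (644/85)·f/(1−f) ≈ 2.081 mg/L.
Regimen B: f = (1/2)^(17/14) ≈ 0.4310; Cmin,ss = (1341/85)·f/(1−f) ≈ 11.950 mg/L.
Difference ≈ 2.081 − 11.950 ≈ -9.869 mg/L.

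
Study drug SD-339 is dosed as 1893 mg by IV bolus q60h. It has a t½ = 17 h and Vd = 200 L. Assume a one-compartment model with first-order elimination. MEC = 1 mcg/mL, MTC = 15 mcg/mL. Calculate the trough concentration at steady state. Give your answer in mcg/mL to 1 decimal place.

0.9 mcg/mL

Over one 60-h interval, 60/17 ≈ 3.5294 half-lives elapse, leaving f ≈ 0.0866 of each dose.
Each bolus raises the concentration by D/Vd = 1893/200 ≈ 9.465 mcg/mL.
Steady-state trough Cmin,ss = C₀·f/(1−f) ≈ 9.465 × 0.0866/0.9134 ≈ 0.897 mcg/mL.
Trough 0.9 mcg/mL vs MEC 1 mcg/mL: subtherapeutic.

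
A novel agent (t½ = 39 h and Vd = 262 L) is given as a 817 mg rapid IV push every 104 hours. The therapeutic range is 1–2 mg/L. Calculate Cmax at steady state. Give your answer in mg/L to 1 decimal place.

Over one 104-h interval, 104/39 ≈ 2.6667 half-lives elapse, leaving f ≈ 0.1575 of each dose.
At steady state, accumulation factor R = 1/(1 − e^(−kτ)) ≈ 1.1869.
Each bolus raises the concentration by D/Vd = 817/262 ≈ 3.118 mg/L.
Steady-state peak Cmax,ss = C₀·R ≈ 3.118 × 1.1869 ≈ 3.701 mg/L.
Peak 3.7 mg/L vs MTC 2 mg/L: exceeds toxic threshold.

3.7 mg/L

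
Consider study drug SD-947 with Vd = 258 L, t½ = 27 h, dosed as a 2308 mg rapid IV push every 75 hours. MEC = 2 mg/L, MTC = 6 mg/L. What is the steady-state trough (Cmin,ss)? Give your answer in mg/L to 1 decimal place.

1.5 mg/L

k = ln2/t½ = ln2/27 ≈ 0.025672 h⁻¹; fraction remaining f = e^(−kτ) = e^(−0.025672×75) ≈ 0.1458.
Each bolus raises the concentration by D/Vd = 2308/258 ≈ 8.946 mg/L.
Steady-state trough Cmin,ss = C₀·f/(1−f) ≈ 8.946 × 0.1458/0.8542 ≈ 1.527 mg/L.
Trough 1.5 mg/L vs MEC 2 mg/L: subtherapeutic.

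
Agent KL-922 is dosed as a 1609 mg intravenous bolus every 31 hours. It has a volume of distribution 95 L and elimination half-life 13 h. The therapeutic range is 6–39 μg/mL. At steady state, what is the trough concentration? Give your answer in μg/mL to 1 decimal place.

4.0 μg/mL

Over one 31-h interval, 31/13 ≈ 2.3846 half-lives elapse, leaving f ≈ 0.1915 of each dose.
At steady state, accumulation factor R = 1/(1 − e^(−kτ)) ≈ 1.2369.
Each bolus raises the concentration by D/Vd = 1609/95 ≈ 16.937 μg/mL.
Steady-state peak Cmax,ss = C₀·R ≈ 16.937 × 1.2369 ≈ 20.949 μg/mL.
One interval later, Cmin,ss = Cmax,ss·e^(−kτ) ≈ 20.949 × 0.1915 ≈ 4.012 μg/mL.
Trough 4.0 μg/mL vs MEC 6 μg/mL: subtherapeutic.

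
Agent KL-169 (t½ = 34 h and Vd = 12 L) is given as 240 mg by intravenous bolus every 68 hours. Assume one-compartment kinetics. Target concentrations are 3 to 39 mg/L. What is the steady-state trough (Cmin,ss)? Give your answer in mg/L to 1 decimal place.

6.7 mg/L

The dosing interval is 2 half-lives, so f = 2^(−2) = 0.25.
Accumulation ratio R = 1/(1 − f) = 1/0.75 = 4/3.
Single-dose peak C₀ = D/Vd = 240/12 = 20 mg/L.
Steady-state peak Cmax,ss = C₀·R = 20 × 4/3 ≈ 26.667 mg/L.
Steady-state trough Cmin,ss = Cmax,ss·f ≈ 26.667 × 0.25 ≈ 6.667 mg/L.
Trough 6.7 mg/L vs MEC 3 mg/L: adequate.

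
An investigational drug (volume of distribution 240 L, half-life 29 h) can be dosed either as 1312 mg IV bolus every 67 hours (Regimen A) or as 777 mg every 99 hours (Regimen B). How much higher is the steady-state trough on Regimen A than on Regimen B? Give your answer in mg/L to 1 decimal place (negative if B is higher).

1.0 mg/L

Regimen A: f = (1/2)^(67/29) ≈ 0.2016; Cmin,ss = (1312/240)·f/(1−f) ≈ 1.380 mg/L.
Regimen B: f = (1/2)^(99/29) ≈ 0.0938; Cmin,ss = (777/240)·f/(1−f) ≈ 0.335 mg/L.
Difference ≈ 1.380 − 0.335 ≈ 1.045 mg/L.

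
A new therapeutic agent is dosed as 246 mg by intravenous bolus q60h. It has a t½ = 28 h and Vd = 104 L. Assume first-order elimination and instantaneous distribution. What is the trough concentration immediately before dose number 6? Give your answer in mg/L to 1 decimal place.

f = (1/2)^(τ/t½) = (1/2)^(60/28) ≈ 0.2264.
C₀ = D/Vd = 246/104 ≈ 2.365 mg/L.
Before the 6th dose, 5 doses have been given. Superposition: Cmin = C₀·(f + f² + … + f^5).
≈ 2.365 × (0.2264 + 0.0513 + 0.0116 + 0.0026 + 0.0006) ≈ 2.365 × 0.2925 ≈ 0.692 mg/L.

0.7 mg/L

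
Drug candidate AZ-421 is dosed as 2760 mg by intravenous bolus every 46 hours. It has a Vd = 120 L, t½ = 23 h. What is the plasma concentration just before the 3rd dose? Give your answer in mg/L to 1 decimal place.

7.2 mg/L

f = (1/2)^(τ/t½) = (1/2)^(46/23) ≈ 0.2500.
C₀ = D/Vd = 2760/120 ≈ 23.000 mg/L.
Before the 3rd dose, 2 doses have been given. Superposition: Cmin = C₀·(f + f²).
≈ 23.000 × (0.2500 + 0.0625) ≈ 23.000 × 0.3125 ≈ 7.188 mg/L.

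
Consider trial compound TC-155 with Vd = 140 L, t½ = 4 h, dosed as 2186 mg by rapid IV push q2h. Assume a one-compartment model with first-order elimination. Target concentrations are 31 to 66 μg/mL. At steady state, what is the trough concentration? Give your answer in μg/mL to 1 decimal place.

Over one 2-h interval, 2/4 ≈ 0.5 half-lives elapse, leaving f ≈ 0.7071 of each dose.
Each bolus raises the concentration by D/Vd = 2186/140 ≈ 15.614 μg/mL.
Steady-state trough Cmin,ss = C₀·f/(1−f) ≈ 15.614 × 0.7071/0.2929 ≈ 37.694 μg/mL.
Trough 37.7 μg/mL vs MEC 31 μg/mL: adequate.

37.7 μg/mL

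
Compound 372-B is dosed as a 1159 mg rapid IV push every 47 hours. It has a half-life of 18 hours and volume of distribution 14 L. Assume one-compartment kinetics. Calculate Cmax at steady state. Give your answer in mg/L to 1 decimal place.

99.0 mg/L

Over one 47-h interval, 47/18 ≈ 2.6111 half-lives elapse, leaving f ≈ 0.1637 of each dose.
At steady state, accumulation factor R = 1/(1 − e^(−kτ)) ≈ 1.1957.
Each bolus raises the concentration by D/Vd = 1159/14 ≈ 82.786 mg/L.
Cmax,ss = C₀/(1 − f) ≈ 82.786/0.8363 ≈ 98.991 mg/L.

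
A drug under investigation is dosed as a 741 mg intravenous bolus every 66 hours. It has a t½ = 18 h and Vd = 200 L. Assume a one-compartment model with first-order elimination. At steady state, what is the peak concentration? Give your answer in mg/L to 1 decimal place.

4.0 mg/L

Over one 66-h interval, 66/18 ≈ 3.6667 half-lives elapse, leaving f ≈ 0.0787 of each dose.
Accumulation ratio R = 1/(1 − f) ≈ 1/0.9213 ≈ 1.0854.
Single-dose peak C₀ = D/Vd = 741/200 ≈ 3.705 mg/L.
Steady-state peak Cmax,ss = C₀·R ≈ 3.705 × 1.0854 ≈ 4.021 mg/L.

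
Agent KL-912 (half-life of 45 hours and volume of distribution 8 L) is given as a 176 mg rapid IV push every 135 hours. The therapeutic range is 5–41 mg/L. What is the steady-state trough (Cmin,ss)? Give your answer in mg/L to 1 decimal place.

The dosing interval is 3 half-lives, so f = 2^(−3) = 0.125.
At steady state, R = 1/(1 − 0.125) = 8/7.
Single-dose peak C₀ = D/Vd = 176/8 = 22 mg/L.
Steady-state peak Cmax,ss = C₀·R = 22 × 8/7 ≈ 25.143 mg/L.
Steady-state trough Cmin,ss = Cmax,ss·f ≈ 25.143 × 0.125 ≈ 3.143 mg/L.
Trough 3.1 mg/L vs MEC 5 mg/L: subtherapeutic.

3.1 mg/L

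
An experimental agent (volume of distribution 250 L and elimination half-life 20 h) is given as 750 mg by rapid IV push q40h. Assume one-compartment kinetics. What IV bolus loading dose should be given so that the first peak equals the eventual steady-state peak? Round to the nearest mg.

f = (1/2)^(40/20) ≈ 0.250000; accumulation ratio R = 1/(1−f) ≈ 1.33333.
Loading dose to hit Cmax,ss on first dose: D_load = D_maint·R ≈ 750 × 1.33333 ≈ 1000.00 mg.

1000 mg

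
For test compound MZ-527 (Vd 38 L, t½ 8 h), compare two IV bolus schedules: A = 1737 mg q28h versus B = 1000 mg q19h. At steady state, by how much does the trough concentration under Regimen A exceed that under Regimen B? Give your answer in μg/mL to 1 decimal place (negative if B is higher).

Regimen A: f = (1/2)^(28/8) ≈ 0.0884; Cmin,ss = (1737/38)·f/(1−f) ≈ 4.433 μg/mL.
Regimen B: f = (1/2)^(19/8) ≈ 0.1928; Cmin,ss = (1000/38)·f/(1−f) ≈ 6.286 μg/mL.
Difference ≈ 4.433 − 6.286 ≈ -1.853 μg/mL.

-1.9 μg/mL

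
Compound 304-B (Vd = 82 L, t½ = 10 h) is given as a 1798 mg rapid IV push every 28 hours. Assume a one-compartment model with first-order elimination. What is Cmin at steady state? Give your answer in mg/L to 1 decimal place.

k = ln2/t½ = ln2/10 ≈ 0.069315 h⁻¹; fraction remaining f = e^(−kτ) = e^(−0.069315×28) ≈ 0.1436.
Accumulation ratio R = 1/(1 − f) ≈ 1/0.8564 ≈ 1.1677.
Single-dose peak C₀ = D/Vd = 1798/82 ≈ 21.927 mg/L.
Cmax,ss = C₀/(1 − f) ≈ 21.927/0.8564 ≈ 25.604 mg/L.
Steady-state trough Cmin,ss = Cmax,ss·f ≈ 25.604 × 0.1436 ≈ 3.677 mg/L.

3.7 mg/L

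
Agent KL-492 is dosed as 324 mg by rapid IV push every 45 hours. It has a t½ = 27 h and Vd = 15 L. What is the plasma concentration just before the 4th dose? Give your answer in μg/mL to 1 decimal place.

9.6 μg/mL

f = (1/2)^(τ/t½) = (1/2)^(45/27) ≈ 0.3150.
C₀ = D/Vd = 324/15 ≈ 21.600 μg/mL.
Before the 4th dose, 3 doses have been given. Superposition: Cmin = C₀·(f + f² + … + f^3).
≈ 21.600 × (0.3150 + 0.0992 + 0.0313) ≈ 21.600 × 0.4455 ≈ 9.623 μg/mL.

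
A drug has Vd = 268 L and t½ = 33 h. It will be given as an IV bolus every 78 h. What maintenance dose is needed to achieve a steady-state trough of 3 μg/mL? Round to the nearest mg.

3334 mg

τ/t½ = 78/33 ≈ 2.3636, so f = (1/2)^(78/33) ≈ 0.194301.
Cmin,ss = (D/Vd)·f/(1−f), so D = Cmin,ss·Vd·(1−f)/f.
D = 3 × 268 × (1−f)/f ≈ 3 × 268 × 4.14665 ≈ 3333.91 mg.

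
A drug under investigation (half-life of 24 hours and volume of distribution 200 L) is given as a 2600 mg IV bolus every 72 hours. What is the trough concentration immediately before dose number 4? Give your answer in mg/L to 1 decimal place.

f = (1/2)^(τ/t½) = (1/2)^(72/24) ≈ 0.1250.
C₀ = D/Vd = 2600/200 ≈ 13.000 mg/L.
Before the 4th dose, 3 doses have been given. Superposition: Cmin = C₀·(f + f² + … + f^3).
≈ 13.000 × (0.1250 + 0.0156 + 0.0020) ≈ 13.000 × 0.1426 ≈ 1.854 mg/L.

1.9 mg/L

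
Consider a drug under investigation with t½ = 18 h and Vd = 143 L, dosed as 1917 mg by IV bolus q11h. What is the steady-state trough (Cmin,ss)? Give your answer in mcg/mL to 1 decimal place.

τ/t½ = 11/18 ≈ 0.61111, so fraction remaining f = (1/2)^(11/18) ≈ 0.6547.
Accumulation ratio R = 1/(1 − f) ≈ 1/0.3453 ≈ 2.8960.
Single-dose peak C₀ = D/Vd = 1917/143 ≈ 13.406 mcg/mL.
Cmax,ss = C₀/(1 − f) ≈ 13.406/0.3453 ≈ 38.824 mcg/mL.
Steady-state trough Cmin,ss = Cmax,ss·f ≈ 38.824 × 0.6547 ≈ 25.418 mcg/mL.

25.4 mcg/mL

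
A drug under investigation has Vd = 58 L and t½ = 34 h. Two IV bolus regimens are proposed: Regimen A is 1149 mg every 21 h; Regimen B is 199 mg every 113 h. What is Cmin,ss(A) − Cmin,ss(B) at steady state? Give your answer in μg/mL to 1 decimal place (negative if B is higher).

Regimen A: f = (1/2)^(21/34) ≈ 0.6517; Cmin,ss = (1149/58)·f/(1−f) ≈ 37.067 μg/mL.
Regimen B: f = (1/2)^(113/34) ≈ 0.0999; Cmin,ss = (199/58)·f/(1−f) ≈ 0.381 μg/mL.
Difference ≈ 37.067 − 0.381 ≈ 36.686 μg/mL.

36.7 μg/mL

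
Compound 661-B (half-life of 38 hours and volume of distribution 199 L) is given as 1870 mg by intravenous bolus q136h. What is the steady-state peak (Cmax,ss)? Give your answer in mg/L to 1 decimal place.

τ/t½ = 136/38 ≈ 3.5789, so fraction remaining f = (1/2)^(136/38) ≈ 0.0837.
Accumulation ratio R = 1/(1 − f) ≈ 1/0.9163 ≈ 1.0913.
Each bolus raises the concentration by D/Vd = 1870/199 ≈ 9.397 mg/L.
Steady-state peak Cmax,ss = C₀·R ≈ 9.397 × 1.0913 ≈ 10.255 mg/L.

10.3 mg/L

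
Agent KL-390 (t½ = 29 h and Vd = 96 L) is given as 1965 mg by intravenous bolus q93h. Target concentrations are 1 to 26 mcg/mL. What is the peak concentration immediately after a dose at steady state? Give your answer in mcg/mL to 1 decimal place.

23.0 mcg/mL

Over one 93-h interval, 93/29 ≈ 3.2069 half-lives elapse, leaving f ≈ 0.1083 of each dose.
Accumulation ratio R = 1/(1 − f) ≈ 1/0.8917 ≈ 1.1215.
Single-dose peak C₀ = D/Vd = 1965/96 ≈ 20.469 mcg/mL.
Cmax,ss = C₀/(1 − f) ≈ 20.469/0.8917 ≈ 22.955 mcg/mL.
Peak 23.0 mcg/mL vs MTC 26 mcg/mL: below toxic threshold.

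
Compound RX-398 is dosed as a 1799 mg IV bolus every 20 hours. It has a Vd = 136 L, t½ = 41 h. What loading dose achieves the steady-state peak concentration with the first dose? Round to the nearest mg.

6271 mg

f = (1/2)^(20/41) ≈ 0.713109; accumulation ratio R = 1/(1−f) ≈ 3.48564.
Loading dose to hit Cmax,ss on first dose: D_load = D_maint·R ≈ 1799 × 3.48564 ≈ 6270.67 mg.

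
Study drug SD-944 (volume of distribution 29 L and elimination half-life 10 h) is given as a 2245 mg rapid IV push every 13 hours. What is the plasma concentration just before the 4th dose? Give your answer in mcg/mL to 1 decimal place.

f = (1/2)^(τ/t½) = (1/2)^(13/10) ≈ 0.4061.
C₀ = D/Vd = 2245/29 ≈ 77.414 mcg/mL.
Before the 4th dose, 3 doses have been given. Superposition: Cmin = C₀·(f + f² + … + f^3).
≈ 77.414 × (0.4061 + 0.1649 + 0.0670) ≈ 77.414 × 0.6380 ≈ 49.390 mcg/mL.

49.4 mcg/mL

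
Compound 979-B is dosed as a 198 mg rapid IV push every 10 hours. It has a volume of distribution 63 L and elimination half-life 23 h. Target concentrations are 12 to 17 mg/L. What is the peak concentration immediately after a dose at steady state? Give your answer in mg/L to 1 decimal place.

k = ln2/t½ = ln2/23 ≈ 0.030137 h⁻¹; fraction remaining f = e^(−kτ) = e^(−0.030137×10) ≈ 0.7398.
Accumulation ratio R = 1/(1 − f) ≈ 1/0.2602 ≈ 3.8432.
Each bolus raises the concentration by D/Vd = 198/63 ≈ 3.143 mg/L.
Steady-state peak Cmax,ss = C₀·R ≈ 3.143 × 3.8432 ≈ 12.079 mg/L.
Peak 12.1 mg/L vs MTC 17 mg/L: below toxic threshold.

12.1 mg/L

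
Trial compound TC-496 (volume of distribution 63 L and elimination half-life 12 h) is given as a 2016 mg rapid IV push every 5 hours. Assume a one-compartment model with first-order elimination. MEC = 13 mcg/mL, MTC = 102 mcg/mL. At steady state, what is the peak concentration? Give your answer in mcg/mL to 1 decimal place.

k = ln2/t½ = ln2/12 ≈ 0.057762 h⁻¹; fraction remaining f = e^(−kτ) = e^(−0.057762×5) ≈ 0.7492.
Accumulation ratio R = 1/(1 − f) ≈ 1/0.2508 ≈ 3.9872.
Each bolus raises the concentration by D/Vd = 2016/63 ≈ 32.000 mcg/mL.
Steady-state peak Cmax,ss = C₀·R ≈ 32.000 × 3.9872 ≈ 127.590 mcg/mL.
Peak 127.6 mcg/mL vs MTC 102 mcg/mL: exceeds toxic threshold.

127.6 mcg/mL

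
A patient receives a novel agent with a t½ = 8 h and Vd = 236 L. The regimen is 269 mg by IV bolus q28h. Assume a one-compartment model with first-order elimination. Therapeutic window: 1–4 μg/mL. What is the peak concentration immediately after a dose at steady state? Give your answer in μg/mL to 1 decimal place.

Over one 28-h interval, 28/8 ≈ 3.5 half-lives elapse, leaving f ≈ 0.0884 of each dose.
Accumulation ratio R = 1/(1 − f) ≈ 1/0.9116 ≈ 1.0970.
Each bolus raises the concentration by D/Vd = 269/236 ≈ 1.140 μg/mL.
Steady-state peak Cmax,ss = C₀·R ≈ 1.140 × 1.0970 ≈ 1.251 μg/mL.
Peak 1.3 μg/mL vs MTC 4 μg/mL: below toxic threshold.

1.3 μg/mL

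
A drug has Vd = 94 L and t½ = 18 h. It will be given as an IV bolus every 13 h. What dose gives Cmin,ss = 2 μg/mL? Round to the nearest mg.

122 mg

τ/t½ = 13/18 ≈ 0.72222, so f = (1/2)^(13/18) ≈ 0.606163.
Cmin,ss = (D/Vd)·f/(1−f), so D = Cmin,ss·Vd·(1−f)/f.
D = 2 × 94 × (1−f)/f ≈ 2 × 94 × 0.64972 ≈ 122.15 mg.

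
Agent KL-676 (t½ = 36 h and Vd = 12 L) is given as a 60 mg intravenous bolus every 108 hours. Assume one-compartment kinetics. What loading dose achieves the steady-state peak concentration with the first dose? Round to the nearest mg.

f = (1/2)^(108/36) ≈ 0.125000; accumulation ratio R = 1/(1−f) ≈ 1.14286.
Loading dose to hit Cmax,ss on first dose: D_load = D_maint·R ≈ 60 × 1.14286 ≈ 68.57 mg.

69 mg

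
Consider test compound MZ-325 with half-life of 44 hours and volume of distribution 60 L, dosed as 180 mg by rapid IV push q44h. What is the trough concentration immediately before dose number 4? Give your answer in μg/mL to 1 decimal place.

f = (1/2)^(τ/t½) = (1/2)^(44/44) ≈ 0.5000.
C₀ = D/Vd = 180/60 ≈ 3.000 μg/mL.
Before the 4th dose, 3 doses have been given. Superposition: Cmin = C₀·(f + f² + … + f^3).
≈ 3.000 × (0.5000 + 0.2500 + 0.1250) ≈ 3.000 × 0.8750 ≈ 2.625 μg/mL.

2.6 μg/mL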